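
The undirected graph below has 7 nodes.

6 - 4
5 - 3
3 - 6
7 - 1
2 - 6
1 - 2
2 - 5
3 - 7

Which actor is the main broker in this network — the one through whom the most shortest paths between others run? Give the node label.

6

Unnormalized betweenness of each node: 1:1, 2:4, 3:4, 4:0, 5:1/2, 6:11/2, 7:1.
6 has the largest value, 11/2, making it the main broker — the node through which the most shortest paths run.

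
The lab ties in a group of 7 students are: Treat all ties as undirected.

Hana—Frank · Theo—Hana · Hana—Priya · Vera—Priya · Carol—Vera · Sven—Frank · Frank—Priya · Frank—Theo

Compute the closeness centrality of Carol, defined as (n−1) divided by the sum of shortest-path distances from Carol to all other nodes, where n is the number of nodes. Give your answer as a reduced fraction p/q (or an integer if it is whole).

6/17

Distances from Carol: Frank:3, Hana:3, Priya:2, Sven:4, Theo:4, Vera:1. Sum = 17.
n = 7, so closeness = 6/17.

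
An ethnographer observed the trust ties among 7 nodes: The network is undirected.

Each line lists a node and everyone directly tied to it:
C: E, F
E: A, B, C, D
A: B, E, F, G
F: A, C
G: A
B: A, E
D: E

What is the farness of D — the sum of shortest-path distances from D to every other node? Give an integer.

13

Distances from D: A:2, B:2, C:2, E:1, F:3, G:3.
Sum = 2 + 2 + 2 + 1 + 3 + 3 = 13.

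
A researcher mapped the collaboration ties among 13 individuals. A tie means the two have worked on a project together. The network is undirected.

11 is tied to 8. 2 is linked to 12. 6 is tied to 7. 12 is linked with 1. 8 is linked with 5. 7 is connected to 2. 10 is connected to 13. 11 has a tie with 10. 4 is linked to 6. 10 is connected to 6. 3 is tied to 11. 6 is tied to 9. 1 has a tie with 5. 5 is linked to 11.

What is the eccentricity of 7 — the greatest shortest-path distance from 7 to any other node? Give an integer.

Distances from 7: 1:3, 2:1, 3:4, 4:2, 5:4, 6:1, 8:4, 9:2, 10:2, 11:3, 12:2, 13:3.
The largest is 4 (to 5, 3, and 8), so the eccentricity of 7 is 4.

4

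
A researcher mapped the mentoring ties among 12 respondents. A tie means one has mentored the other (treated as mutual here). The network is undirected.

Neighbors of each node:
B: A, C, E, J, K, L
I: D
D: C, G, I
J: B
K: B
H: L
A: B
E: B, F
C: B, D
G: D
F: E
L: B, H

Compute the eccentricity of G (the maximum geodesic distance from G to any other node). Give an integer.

5

Distances from G: A:4, B:3, C:2, D:1, E:4, F:5, H:5, I:2, J:4, K:4, L:4.
The largest is 5 (to H and F), so the eccentricity of G is 5.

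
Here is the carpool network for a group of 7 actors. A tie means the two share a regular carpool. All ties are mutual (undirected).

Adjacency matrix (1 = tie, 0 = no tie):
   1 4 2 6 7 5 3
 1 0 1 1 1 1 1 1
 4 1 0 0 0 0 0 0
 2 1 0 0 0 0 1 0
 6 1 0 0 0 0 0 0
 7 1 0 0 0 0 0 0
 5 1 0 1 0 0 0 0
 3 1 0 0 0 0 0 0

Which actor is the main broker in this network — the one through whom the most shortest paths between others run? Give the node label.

Unnormalized betweenness of each node: 1:14, 2:0, 3:0, 4:0, 5:0, 6:0, 7:0.
1 has the largest value, 14, making it the main broker — the node through which the most shortest paths run.

1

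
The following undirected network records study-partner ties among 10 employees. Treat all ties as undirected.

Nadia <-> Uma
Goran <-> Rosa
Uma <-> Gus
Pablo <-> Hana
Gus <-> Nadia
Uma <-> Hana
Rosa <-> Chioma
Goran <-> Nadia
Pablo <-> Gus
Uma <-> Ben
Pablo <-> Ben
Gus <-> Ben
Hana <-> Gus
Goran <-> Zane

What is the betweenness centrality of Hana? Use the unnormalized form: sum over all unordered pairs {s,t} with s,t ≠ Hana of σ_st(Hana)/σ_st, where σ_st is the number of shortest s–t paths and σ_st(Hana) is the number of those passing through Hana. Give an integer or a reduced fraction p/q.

Pairs whose geodesics pass through Hana — Uma–Pablo: 1/3.
All other pairs contribute 0.
Summing the contributions gives betweenness(Hana) = 1/3.

1/3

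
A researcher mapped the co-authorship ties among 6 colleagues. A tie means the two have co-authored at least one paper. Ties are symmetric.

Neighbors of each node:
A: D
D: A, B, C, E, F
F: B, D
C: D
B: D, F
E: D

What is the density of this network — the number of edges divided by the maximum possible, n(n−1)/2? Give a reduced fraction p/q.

There are 6 edges and 6 nodes, so the maximum possible is C(6,2) = 15.
Density = 6/15 = 2/5.

2/5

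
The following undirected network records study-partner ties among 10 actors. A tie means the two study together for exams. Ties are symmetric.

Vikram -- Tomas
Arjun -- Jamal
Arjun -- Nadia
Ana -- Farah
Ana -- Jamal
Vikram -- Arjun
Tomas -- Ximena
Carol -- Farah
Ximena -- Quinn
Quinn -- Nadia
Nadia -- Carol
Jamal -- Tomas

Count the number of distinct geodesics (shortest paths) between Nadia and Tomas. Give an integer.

The shortest distance is 3. The length-3 paths are: Nadia–Quinn–Ximena–Tomas; Nadia–Arjun–Jamal–Tomas; Nadia–Arjun–Vikram–Tomas.
That gives 3 distinct shortest paths.

3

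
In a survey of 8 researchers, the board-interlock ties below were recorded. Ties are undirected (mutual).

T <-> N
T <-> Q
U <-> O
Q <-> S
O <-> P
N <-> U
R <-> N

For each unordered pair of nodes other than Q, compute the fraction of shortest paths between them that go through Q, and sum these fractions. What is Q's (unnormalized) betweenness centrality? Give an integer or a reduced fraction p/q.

Pairs whose geodesics pass through Q — R–S: 1; O–S: 1; S–T: 1; S–P: 1; S–N: 1; S–U: 1.
All other pairs contribute 0.
Summing the contributions gives betweenness(Q) = 6.

6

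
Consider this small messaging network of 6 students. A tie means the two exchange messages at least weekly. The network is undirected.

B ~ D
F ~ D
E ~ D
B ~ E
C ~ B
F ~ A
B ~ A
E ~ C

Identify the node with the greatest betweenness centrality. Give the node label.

B

Unnormalized betweenness of each node: A:5/6, B:11/3, C:0, D:13/6, E:5/6, F:1/2.
B has the largest value, 11/3, making it the main broker — the node through which the most shortest paths run.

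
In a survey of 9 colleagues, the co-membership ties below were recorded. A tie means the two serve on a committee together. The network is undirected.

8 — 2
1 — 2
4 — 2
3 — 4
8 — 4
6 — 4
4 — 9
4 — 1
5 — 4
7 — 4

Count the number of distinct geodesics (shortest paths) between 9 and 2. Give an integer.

1

The shortest distance is 2, and the only length-2 path is 9–4–2. So there is exactly 1 shortest path.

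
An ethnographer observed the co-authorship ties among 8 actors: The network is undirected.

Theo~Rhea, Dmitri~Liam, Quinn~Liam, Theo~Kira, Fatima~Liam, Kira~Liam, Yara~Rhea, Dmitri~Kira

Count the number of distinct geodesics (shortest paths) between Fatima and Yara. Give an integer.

1

The shortest distance is 5, and the only length-5 path is Fatima–Liam–Kira–Theo–Rhea–Yara. So there is exactly 1 shortest path.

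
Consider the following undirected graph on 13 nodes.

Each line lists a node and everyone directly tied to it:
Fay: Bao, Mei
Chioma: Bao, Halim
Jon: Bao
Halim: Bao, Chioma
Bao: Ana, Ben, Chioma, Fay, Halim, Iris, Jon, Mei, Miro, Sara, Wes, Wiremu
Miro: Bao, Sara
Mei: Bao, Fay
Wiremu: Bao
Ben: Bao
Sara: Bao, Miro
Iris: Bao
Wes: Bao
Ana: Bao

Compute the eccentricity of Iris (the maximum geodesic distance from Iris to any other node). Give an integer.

2

Distances from Iris: Ana:2, Bao:1, Ben:2, Chioma:2, Fay:2, Halim:2, Jon:2, Mei:2, Miro:2, Sara:2, Wes:2, Wiremu:2.
The largest is 2 (to Ben, Sara, Mei, Miro, Jon, Fay, Halim, Ana, Wiremu, Wes, and Chioma), so the eccentricity of Iris is 2.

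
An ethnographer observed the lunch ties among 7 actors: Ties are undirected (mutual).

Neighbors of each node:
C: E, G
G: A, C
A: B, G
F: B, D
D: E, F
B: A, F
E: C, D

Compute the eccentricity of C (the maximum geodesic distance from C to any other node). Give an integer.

Distances from C: A:2, B:3, D:2, E:1, F:3, G:1.
The largest is 3 (to F and B), so the eccentricity of C is 3.

3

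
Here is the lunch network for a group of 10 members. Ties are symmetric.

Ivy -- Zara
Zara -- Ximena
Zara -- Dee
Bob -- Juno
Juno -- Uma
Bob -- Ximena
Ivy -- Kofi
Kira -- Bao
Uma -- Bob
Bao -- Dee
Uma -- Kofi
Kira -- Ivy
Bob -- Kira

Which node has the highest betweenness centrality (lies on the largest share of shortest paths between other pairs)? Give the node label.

Unnormalized betweenness of each node: Bao:7/3, Bob:35/3, Dee:3/2, Ivy:19/3, Juno:0, Kira:25/3, Kofi:7/3, Uma:3, Ximena:23/6, Zara:20/3.
Bob has the largest value, 35/3, making it the main broker — the node through which the most shortest paths run.

Bob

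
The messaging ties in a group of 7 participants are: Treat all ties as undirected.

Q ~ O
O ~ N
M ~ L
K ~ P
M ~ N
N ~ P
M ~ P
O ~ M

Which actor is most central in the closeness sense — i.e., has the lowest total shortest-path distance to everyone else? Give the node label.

Farness (sum of distances to all others) for each node — K:15, L:13, M:8, N:9, O:10, P:10, Q:15.
The smallest farness is 8, for M, so M has the highest closeness.

M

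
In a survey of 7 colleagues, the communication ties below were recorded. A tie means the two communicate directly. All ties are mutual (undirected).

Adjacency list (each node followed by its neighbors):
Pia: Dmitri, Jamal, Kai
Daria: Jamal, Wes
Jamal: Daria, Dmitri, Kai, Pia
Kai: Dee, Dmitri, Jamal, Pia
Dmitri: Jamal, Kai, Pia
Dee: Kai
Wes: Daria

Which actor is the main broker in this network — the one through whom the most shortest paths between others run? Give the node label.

Jamal

Unnormalized betweenness of each node: Daria:5, Dee:0, Dmitri:0, Jamal:8, Kai:5, Pia:0, Wes:0.
Jamal has the largest value, 8, making it the main broker — the node through which the most shortest paths run.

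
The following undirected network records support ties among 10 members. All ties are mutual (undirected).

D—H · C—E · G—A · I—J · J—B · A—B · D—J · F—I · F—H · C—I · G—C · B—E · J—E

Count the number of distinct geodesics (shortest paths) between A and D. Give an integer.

The shortest distance is 3, and the only length-3 path is A–B–J–D. So there is exactly 1 shortest path.

1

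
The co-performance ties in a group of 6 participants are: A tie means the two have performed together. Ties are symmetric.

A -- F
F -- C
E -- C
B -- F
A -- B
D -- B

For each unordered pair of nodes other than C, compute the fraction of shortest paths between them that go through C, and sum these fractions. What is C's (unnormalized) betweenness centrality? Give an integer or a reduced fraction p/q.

4

Pairs whose geodesics pass through C — B–E: 1; A–E: 1; D–E: 1; F–E: 1.
All other pairs contribute 0.
Summing the contributions gives betweenness(C) = 4.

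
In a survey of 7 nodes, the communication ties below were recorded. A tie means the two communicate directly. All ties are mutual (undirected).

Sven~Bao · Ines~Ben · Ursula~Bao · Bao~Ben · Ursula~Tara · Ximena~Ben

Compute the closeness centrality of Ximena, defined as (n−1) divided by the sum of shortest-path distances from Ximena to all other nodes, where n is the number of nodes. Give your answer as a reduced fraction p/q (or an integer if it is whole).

2/5

Distances from Ximena: Bao:2, Ben:1, Ines:2, Sven:3, Tara:4, Ursula:3. Sum = 15.
n = 7, so closeness = 6/15 = 2/5.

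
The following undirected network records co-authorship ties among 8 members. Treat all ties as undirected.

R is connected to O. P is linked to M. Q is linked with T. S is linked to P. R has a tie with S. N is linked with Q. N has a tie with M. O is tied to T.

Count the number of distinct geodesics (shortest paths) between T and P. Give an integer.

The shortest distance is 4. The length-4 paths are: T–O–R–S–P; T–Q–N–M–P.
That gives 2 distinct shortest paths.

2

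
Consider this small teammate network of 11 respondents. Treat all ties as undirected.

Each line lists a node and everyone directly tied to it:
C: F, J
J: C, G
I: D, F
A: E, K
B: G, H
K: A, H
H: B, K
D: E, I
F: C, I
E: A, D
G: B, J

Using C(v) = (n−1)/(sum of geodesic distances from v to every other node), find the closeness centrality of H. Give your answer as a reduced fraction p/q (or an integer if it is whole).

Distances from H: A:2, B:1, C:4, D:4, E:3, F:5, G:2, I:5, J:3, K:1. Sum = 30.
n = 11, so closeness = 10/30 = 1/3.

1/3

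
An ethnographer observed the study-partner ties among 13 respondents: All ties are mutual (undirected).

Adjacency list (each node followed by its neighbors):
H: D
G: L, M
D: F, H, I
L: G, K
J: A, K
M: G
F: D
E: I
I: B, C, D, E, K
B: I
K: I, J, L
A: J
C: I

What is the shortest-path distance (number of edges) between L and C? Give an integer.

One shortest route is L – K – I – C, which uses 3 edges, and at distance 2 from L we only reach {I, J, M}, which does not include C. So d(L,C) = 3.

3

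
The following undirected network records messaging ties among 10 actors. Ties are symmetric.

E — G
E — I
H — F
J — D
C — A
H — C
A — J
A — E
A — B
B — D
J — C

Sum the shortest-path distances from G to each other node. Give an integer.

27

Distances from G: A:2, B:3, C:3, D:4, E:1, F:5, H:4, I:2, J:3.
Sum = 2 + 3 + 3 + 4 + 1 + 5 + 4 + 2 + 3 = 27.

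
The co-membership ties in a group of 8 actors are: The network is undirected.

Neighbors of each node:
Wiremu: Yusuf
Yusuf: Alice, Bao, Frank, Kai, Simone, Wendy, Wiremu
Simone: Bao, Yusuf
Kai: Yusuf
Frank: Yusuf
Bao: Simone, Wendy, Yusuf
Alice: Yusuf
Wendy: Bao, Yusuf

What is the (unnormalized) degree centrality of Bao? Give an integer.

Bao is directly tied to Simone, Wendy, and Yusuf. That is 3 neighbors, so the degree of Bao is 3.

3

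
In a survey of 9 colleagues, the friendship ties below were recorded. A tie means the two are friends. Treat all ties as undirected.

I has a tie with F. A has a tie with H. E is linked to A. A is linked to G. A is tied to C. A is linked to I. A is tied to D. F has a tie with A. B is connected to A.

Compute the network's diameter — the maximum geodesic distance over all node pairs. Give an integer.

Eccentricity of each node (its greatest distance to any other): A:1, B:2, C:2, D:2, E:2, F:2, G:2, H:2, I:2.
The maximum eccentricity is 2, realized for instance by the pair C–F via C – A – F. So the diameter is 2.

2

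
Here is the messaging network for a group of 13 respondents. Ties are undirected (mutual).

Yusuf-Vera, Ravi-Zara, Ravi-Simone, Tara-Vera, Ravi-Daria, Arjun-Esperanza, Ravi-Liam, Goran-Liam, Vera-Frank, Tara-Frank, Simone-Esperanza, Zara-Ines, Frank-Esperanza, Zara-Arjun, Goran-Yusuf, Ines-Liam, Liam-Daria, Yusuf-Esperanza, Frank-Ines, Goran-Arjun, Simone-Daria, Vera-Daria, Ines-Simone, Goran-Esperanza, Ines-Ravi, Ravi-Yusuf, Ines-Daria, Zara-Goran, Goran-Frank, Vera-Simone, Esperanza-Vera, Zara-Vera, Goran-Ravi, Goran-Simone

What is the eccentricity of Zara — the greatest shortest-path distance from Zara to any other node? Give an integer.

Distances from Zara: Arjun:1, Daria:2, Esperanza:2, Frank:2, Goran:1, Ines:1, Liam:2, Ravi:1, Simone:2, Tara:2, Vera:1, Yusuf:2.
The largest is 2 (to Yusuf, Simone, Liam, Esperanza, Frank, Daria, and Tara), so the eccentricity of Zara is 2.

2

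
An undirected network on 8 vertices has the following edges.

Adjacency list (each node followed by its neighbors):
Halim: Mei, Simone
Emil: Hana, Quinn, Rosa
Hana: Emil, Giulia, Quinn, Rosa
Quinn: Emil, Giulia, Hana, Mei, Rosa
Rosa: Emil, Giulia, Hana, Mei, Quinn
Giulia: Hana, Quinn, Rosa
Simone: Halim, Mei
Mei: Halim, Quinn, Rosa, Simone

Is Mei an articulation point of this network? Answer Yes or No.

Yes

Removing Mei leaves {Halim and Simone} with no path to {Emil, Giulia, Hana, Quinn, and Rosa}, so the network splits into 2 components. Mei is a cut vertex.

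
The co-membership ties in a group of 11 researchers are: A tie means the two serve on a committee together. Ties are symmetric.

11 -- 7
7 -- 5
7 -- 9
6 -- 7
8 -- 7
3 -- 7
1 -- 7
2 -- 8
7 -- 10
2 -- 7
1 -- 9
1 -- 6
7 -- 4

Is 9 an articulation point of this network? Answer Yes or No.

No

Even without 9, every remaining node can still reach every other (the residual graph is connected), so 9 is not a cut vertex.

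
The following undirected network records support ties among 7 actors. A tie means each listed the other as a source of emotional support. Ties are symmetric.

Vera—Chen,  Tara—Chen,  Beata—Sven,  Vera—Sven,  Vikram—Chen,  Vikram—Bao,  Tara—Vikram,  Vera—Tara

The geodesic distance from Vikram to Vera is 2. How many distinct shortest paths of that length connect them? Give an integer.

The shortest distance is 2. The length-2 paths are: Vikram–Chen–Vera; Vikram–Tara–Vera.
That gives 2 distinct shortest paths.

2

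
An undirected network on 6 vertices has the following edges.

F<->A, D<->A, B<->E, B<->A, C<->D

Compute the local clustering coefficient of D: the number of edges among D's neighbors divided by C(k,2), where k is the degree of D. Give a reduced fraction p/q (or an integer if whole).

0

D's neighbors: A and C (k = 2).
Possible neighbor pairs: C(2,2) = 1. Edges among them: none → e = 0.
Clustering(D) = 0/1.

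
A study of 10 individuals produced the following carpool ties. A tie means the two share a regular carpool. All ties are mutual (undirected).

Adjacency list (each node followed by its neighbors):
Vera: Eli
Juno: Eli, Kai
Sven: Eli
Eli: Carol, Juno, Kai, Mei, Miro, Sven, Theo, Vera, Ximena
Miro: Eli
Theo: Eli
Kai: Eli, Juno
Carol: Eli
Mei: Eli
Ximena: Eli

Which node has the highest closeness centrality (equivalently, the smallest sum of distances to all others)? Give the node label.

Farness (sum of distances to all others) for each node — Carol:17, Eli:9, Juno:16, Kai:16, Mei:17, Miro:17, Sven:17, Theo:17, Vera:17, Ximena:17.
The smallest farness is 9, for Eli, so Eli has the highest closeness.

Eli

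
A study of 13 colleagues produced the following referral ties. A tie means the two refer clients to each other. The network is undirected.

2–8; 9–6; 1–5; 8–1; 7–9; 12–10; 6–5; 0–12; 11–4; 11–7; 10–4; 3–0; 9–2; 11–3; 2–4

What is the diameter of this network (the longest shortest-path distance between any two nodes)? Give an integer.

Eccentricity of each node (its greatest distance to any other): 0:6, 1:6, 2:4, 3:5, 4:4, 5:6, 6:5, 7:4, 8:5, 9:4, 10:5, 11:4, 12:6.
The maximum eccentricity is 6, realized for instance by the pair 1–0 via 1 – 8 – 2 – 4 – 10 – 12 – 0. So the diameter is 6.

6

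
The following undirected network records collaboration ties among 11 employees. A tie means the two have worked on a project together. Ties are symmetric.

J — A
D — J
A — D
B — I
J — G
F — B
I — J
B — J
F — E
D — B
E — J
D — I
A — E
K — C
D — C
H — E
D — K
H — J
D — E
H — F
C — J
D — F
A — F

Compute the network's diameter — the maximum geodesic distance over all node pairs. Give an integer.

3

Eccentricity of each node (its greatest distance to any other): A:2, B:2, C:2, D:2, E:2, F:3, G:3, H:3, I:2, J:2, K:3.
The maximum eccentricity is 3, realized for instance by the pair K–H via K – D – E – H. So the diameter is 3.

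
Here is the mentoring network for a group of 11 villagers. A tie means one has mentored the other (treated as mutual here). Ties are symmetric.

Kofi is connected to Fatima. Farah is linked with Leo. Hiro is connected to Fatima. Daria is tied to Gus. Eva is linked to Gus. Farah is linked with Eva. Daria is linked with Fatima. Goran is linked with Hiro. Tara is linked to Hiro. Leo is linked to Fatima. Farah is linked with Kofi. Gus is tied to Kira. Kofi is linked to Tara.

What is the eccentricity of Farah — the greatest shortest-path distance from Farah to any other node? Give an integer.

4

Distances from Farah: Daria:3, Eva:1, Fatima:2, Goran:4, Gus:2, Hiro:3, Kira:3, Kofi:1, Leo:1, Tara:2.
The largest is 4 (to Goran), so the eccentricity of Farah is 4.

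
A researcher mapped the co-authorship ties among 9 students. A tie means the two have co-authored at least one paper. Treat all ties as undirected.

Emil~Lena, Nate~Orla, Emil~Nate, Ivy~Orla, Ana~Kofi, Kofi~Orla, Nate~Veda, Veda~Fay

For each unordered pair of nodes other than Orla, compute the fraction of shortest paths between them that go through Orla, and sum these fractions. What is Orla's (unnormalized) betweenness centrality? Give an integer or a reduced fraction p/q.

Pairs whose geodesics pass through Orla — Nate–Kofi: 1; Nate–Ana: 1; Nate–Ivy: 1; Lena–Kofi: 1; Lena–Ana: 1; Lena–Ivy: 1; Veda–Kofi: 1; Veda–Ana: 1; Veda–Ivy: 1; Emil–Kofi: 1; Emil–Ana: 1; Emil–Ivy: 1; Kofi–Ivy: 1; Kofi–Fay: 1 … (+3 more pairs).
All other pairs contribute 0.
Summing the contributions gives betweenness(Orla) = 17.

17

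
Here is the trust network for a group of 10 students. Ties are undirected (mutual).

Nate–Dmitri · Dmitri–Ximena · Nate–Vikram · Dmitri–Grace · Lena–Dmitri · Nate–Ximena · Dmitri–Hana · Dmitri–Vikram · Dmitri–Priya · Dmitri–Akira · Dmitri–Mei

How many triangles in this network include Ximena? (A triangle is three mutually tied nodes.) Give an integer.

Ximena's neighbors: Dmitri and Nate.
Neighbor pairs that are themselves tied: Ximena–Dmitri–Nate. Each forms one triangle with Ximena, for 1 in total.

1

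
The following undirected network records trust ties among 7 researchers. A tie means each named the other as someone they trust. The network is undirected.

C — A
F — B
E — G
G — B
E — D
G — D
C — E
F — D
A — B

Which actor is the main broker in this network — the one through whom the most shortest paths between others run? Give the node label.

B

Unnormalized betweenness of each node: A:3/2, B:11/3, C:4/3, D:2, E:17/6, F:5/6, G:11/6.
B has the largest value, 11/3, making it the main broker — the node through which the most shortest paths run.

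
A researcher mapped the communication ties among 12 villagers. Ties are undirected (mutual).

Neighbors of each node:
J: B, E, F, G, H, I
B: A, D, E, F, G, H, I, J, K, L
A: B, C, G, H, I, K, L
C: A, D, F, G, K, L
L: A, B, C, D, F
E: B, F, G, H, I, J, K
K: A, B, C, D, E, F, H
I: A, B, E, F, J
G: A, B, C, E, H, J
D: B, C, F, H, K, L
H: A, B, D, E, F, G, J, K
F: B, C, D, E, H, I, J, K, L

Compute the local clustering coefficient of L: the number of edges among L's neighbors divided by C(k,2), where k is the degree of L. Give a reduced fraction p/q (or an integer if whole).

7/10

L's neighbors: A, B, C, D, and F (k = 5).
Possible neighbor pairs: C(5,2) = 10. Edges among them: A–B, A–C, B–D, B–F, C–D, C–F, D–F → e = 7.
Clustering(L) = 7/10.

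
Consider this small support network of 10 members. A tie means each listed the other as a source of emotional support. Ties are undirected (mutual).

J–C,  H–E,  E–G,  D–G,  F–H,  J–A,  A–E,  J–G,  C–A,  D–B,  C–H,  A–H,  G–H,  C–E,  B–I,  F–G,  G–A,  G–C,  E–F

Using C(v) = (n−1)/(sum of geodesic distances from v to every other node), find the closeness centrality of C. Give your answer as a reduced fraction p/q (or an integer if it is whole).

9/16

Distances from C: A:1, B:3, D:2, E:1, F:2, G:1, H:1, I:4, J:1. Sum = 16.
n = 10, so closeness = 9/16.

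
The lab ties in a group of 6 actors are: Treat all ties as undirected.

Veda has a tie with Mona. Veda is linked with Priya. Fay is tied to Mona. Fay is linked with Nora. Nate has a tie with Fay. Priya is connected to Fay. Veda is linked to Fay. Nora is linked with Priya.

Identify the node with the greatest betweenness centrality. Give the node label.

Unnormalized betweenness of each node: Fay:6, Mona:0, Nate:0, Nora:0, Priya:1/2, Veda:1/2.
Fay has the largest value, 6, making it the main broker — the node through which the most shortest paths run.

Fay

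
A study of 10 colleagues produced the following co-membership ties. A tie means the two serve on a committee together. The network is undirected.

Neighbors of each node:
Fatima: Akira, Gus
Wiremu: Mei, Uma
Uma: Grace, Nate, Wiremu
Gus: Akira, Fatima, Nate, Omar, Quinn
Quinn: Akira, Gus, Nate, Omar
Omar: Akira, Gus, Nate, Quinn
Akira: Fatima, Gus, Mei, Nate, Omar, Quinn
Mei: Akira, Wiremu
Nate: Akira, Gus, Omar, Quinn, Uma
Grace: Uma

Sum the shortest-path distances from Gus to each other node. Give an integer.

Distances from Gus: Akira:1, Fatima:1, Grace:3, Mei:2, Nate:1, Omar:1, Quinn:1, Uma:2, Wiremu:3.
Sum = 1 + 1 + 3 + 2 + 1 + 1 + 1 + 2 + 3 = 15.

15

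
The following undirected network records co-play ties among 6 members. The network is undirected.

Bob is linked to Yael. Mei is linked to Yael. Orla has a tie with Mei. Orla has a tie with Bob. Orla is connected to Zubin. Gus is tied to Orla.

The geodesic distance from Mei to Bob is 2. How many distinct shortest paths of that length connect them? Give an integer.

The shortest distance is 2. The length-2 paths are: Mei–Orla–Bob; Mei–Yael–Bob.
That gives 2 distinct shortest paths.

2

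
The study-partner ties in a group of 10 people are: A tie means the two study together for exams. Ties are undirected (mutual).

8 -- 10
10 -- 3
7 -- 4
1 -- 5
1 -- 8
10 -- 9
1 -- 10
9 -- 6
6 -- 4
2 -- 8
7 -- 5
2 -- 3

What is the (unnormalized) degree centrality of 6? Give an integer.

2

6 is directly tied to 4 and 9. That is 2 neighbors, so the degree of 6 is 2.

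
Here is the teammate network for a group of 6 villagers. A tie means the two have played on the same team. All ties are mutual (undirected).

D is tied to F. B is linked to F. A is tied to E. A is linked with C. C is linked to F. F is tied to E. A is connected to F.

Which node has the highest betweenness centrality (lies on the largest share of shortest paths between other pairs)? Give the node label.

Unnormalized betweenness of each node: A:1/2, B:0, C:0, D:0, E:0, F:15/2.
F has the largest value, 15/2, making it the main broker — the node through which the most shortest paths run.

F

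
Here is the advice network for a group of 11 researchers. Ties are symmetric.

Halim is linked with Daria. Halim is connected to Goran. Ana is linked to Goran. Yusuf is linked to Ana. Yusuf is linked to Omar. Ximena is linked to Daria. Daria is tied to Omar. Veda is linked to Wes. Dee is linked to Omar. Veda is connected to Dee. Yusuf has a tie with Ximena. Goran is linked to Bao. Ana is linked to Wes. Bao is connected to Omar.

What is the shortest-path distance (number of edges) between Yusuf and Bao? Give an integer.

One shortest route is Yusuf – Omar – Bao, which uses 2 edges, and Yusuf and Bao are not directly tied, so nothing shorter exists. So d(Yusuf,Bao) = 2.

2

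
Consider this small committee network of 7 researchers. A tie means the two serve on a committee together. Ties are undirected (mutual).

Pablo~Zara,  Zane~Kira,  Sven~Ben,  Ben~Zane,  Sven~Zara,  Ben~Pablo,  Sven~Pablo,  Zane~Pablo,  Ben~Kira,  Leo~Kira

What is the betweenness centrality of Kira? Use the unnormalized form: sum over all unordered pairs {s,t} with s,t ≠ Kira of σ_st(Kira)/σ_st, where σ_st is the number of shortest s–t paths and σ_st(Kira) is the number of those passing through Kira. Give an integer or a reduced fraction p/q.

5

Pairs whose geodesics pass through Kira — Zara–Leo: 3/3; Ben–Leo: 1; Sven–Leo: 1; Pablo–Leo: 2/2; Zane–Leo: 1.
All other pairs contribute 0.
Summing the contributions gives betweenness(Kira) = 5.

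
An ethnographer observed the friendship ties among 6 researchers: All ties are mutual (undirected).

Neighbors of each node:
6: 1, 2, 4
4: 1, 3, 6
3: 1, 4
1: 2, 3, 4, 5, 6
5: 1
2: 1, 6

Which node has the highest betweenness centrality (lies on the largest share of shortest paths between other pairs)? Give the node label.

Unnormalized betweenness of each node: 1:6, 2:0, 3:0, 4:1/2, 5:0, 6:1/2.
1 has the largest value, 6, making it the main broker — the node through which the most shortest paths run.

1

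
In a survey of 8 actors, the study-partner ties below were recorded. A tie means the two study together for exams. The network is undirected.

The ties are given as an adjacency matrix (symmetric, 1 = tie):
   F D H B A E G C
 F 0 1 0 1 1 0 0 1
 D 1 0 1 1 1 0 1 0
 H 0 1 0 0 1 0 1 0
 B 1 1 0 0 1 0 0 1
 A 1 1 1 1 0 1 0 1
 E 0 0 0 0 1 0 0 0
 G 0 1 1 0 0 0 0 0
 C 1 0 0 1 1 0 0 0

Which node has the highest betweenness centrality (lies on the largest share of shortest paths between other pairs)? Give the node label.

A

Unnormalized betweenness of each node: A:53/6, B:7/12, C:0, D:19/4, E:0, F:7/12, G:0, H:5/4.
A has the largest value, 53/6, making it the main broker — the node through which the most shortest paths run.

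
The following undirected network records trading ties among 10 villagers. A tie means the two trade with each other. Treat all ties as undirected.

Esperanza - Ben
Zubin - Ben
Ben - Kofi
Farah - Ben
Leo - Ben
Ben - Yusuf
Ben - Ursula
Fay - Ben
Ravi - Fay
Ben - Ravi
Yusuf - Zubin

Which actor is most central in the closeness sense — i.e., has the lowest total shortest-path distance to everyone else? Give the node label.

Farness (sum of distances to all others) for each node — Ben:9, Esperanza:17, Farah:17, Fay:16, Kofi:17, Leo:17, Ravi:16, Ursula:17, Yusuf:16, Zubin:16.
The smallest farness is 9, for Ben, so Ben has the highest closeness.

Ben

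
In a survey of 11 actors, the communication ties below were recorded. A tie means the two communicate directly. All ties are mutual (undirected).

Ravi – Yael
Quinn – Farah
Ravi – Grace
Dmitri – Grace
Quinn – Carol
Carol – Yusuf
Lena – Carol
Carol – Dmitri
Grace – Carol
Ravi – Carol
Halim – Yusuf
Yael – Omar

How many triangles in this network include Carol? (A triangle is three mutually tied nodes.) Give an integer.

Carol's neighbors: Dmitri, Grace, Lena, Quinn, Ravi, and Yusuf.
Neighbor pairs that are themselves tied: Carol–Dmitri–Grace; Carol–Grace–Ravi. Each forms one triangle with Carol, for 2 in total.

2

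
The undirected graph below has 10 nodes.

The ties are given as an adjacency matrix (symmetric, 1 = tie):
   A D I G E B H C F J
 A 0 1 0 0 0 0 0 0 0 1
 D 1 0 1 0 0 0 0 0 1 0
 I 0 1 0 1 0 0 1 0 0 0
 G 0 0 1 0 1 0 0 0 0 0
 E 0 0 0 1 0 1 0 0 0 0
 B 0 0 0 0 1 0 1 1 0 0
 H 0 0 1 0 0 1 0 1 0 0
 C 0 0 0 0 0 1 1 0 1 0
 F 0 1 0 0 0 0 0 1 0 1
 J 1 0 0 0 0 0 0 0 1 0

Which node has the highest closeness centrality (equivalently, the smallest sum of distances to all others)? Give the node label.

Farness (sum of distances to all others) for each node — A:23, B:19, C:17, D:17, E:22, F:17, G:21, H:17, I:16, J:23.
The smallest farness is 16, for I, so I has the highest closeness.

I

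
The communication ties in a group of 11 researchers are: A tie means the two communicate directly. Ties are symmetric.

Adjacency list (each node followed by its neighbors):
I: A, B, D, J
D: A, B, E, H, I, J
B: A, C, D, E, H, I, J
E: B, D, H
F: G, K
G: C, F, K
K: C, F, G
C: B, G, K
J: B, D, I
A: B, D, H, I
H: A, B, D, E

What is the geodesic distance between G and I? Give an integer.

One shortest route is G – C – B – I, which uses 3 edges, and at distance 2 from G we only reach {B}, which does not include I. So d(G,I) = 3.

3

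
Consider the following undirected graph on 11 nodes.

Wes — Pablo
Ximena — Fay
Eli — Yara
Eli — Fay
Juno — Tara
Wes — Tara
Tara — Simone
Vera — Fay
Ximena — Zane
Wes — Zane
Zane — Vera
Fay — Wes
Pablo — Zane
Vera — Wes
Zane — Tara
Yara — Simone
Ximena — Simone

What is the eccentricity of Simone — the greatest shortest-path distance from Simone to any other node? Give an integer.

Distances from Simone: Eli:2, Fay:2, Juno:2, Pablo:3, Tara:1, Vera:3, Wes:2, Ximena:1, Yara:1, Zane:2.
The largest is 3 (to Vera and Pablo), so the eccentricity of Simone is 3.

3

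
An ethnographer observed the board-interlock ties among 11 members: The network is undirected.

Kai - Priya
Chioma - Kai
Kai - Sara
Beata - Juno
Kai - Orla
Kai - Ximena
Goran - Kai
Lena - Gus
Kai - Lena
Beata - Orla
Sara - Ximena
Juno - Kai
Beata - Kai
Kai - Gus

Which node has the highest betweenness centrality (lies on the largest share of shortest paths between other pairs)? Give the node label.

Unnormalized betweenness of each node: Beata:1/2, Chioma:0, Goran:0, Gus:0, Juno:0, Kai:81/2, Lena:0, Orla:0, Priya:0, Sara:0, Ximena:0.
Kai has the largest value, 81/2, making it the main broker — the node through which the most shortest paths run.

Kai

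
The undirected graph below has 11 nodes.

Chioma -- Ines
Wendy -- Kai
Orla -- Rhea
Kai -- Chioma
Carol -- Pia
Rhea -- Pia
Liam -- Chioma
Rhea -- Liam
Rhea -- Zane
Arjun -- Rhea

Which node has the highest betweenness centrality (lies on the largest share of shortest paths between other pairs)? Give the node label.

Unnormalized betweenness of each node: Arjun:0, Carol:0, Chioma:23, Ines:0, Kai:9, Liam:24, Orla:0, Pia:9, Rhea:34, Wendy:0, Zane:0.
Rhea has the largest value, 34, making it the main broker — the node through which the most shortest paths run.

Rhea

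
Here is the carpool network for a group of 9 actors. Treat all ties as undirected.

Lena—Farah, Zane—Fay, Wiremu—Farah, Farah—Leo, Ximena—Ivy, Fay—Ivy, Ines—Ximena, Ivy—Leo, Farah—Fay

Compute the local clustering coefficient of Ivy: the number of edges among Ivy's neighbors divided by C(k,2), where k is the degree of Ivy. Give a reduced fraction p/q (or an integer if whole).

Ivy's neighbors: Fay, Leo, and Ximena (k = 3).
Possible neighbor pairs: C(3,2) = 3. Edges among them: none → e = 0.
Clustering(Ivy) = 0/3 = 0.

0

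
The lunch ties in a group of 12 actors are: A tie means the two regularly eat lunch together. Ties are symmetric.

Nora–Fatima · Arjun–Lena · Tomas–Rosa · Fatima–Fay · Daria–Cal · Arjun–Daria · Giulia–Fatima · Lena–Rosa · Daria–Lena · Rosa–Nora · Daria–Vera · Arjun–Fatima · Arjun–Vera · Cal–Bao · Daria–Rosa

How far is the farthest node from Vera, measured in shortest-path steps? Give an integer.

Distances from Vera: Arjun:1, Bao:3, Cal:2, Daria:1, Fatima:2, Fay:3, Giulia:3, Lena:2, Nora:3, Rosa:2, Tomas:3.
The largest is 3 (to Tomas, Nora, Bao, Fay, and Giulia), so the eccentricity of Vera is 3.

3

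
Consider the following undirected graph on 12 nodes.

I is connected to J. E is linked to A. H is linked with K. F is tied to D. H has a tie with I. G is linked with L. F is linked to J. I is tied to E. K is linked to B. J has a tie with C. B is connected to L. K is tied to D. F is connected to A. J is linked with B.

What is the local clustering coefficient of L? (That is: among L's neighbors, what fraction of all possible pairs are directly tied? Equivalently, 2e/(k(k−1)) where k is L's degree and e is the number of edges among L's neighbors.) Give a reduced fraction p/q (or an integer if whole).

0

L's neighbors: B and G (k = 2).
Possible neighbor pairs: C(2,2) = 1. Edges among them: none → e = 0.
Clustering(L) = 0/1.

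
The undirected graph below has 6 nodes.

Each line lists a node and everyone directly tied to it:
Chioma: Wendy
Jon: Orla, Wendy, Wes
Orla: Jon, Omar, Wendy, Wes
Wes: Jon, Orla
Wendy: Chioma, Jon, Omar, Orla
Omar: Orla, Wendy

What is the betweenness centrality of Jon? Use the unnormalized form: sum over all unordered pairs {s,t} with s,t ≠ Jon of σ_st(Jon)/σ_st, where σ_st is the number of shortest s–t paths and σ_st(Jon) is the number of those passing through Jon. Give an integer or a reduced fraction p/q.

1

Pairs whose geodesics pass through Jon — Wendy–Wes: 1/2; Chioma–Wes: 1/2.
All other pairs contribute 0.
Summing the contributions gives betweenness(Jon) = 1.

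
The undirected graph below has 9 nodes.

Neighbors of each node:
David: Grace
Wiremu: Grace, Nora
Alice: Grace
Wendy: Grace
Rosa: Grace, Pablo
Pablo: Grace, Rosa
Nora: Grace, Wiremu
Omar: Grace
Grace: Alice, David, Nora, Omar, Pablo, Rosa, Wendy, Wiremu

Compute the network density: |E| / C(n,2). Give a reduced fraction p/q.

There are 10 edges and 9 nodes, so the maximum possible is C(9,2) = 36.
Density = 10/36 = 5/18.

5/18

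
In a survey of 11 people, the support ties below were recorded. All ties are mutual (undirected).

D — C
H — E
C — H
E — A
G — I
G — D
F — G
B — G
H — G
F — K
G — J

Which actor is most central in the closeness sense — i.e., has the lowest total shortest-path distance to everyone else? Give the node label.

Farness (sum of distances to all others) for each node — A:34, B:24, C:25, D:22, E:25, F:22, G:15, H:18, I:24, J:24, K:31.
The smallest farness is 15, for G, so G has the highest closeness.

G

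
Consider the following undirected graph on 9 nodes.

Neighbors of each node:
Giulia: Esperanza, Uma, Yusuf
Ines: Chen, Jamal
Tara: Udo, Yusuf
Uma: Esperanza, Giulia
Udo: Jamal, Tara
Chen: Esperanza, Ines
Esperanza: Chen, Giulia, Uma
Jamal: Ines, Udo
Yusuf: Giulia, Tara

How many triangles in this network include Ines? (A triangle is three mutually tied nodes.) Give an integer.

Ines's neighbors are Chen and Jamal, but none of them are tied to each other, so no triangle contains Ines.

0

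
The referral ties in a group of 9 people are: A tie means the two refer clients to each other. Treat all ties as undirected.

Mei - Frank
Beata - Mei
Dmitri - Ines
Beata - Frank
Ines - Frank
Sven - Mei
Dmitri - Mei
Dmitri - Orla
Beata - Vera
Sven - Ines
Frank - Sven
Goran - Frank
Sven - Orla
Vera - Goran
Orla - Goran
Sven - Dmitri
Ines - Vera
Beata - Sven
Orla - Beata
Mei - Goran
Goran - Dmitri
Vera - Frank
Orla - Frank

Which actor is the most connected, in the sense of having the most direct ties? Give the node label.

Degrees — Beata:5, Dmitri:5, Frank:7, Goran:5, Ines:4, Mei:5, Orla:5, Sven:6, Vera:4.
The maximum is 7, attained only by Frank.

Frank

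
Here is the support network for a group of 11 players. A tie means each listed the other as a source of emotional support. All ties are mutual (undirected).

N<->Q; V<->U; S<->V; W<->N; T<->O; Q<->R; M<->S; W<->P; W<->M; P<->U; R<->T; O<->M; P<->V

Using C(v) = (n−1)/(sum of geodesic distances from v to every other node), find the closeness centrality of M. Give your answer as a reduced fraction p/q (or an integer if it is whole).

Distances from M: N:2, O:1, P:2, Q:3, R:3, S:1, T:2, U:3, V:2, W:1. Sum = 20.
n = 11, so closeness = 10/20 = 1/2.

1/2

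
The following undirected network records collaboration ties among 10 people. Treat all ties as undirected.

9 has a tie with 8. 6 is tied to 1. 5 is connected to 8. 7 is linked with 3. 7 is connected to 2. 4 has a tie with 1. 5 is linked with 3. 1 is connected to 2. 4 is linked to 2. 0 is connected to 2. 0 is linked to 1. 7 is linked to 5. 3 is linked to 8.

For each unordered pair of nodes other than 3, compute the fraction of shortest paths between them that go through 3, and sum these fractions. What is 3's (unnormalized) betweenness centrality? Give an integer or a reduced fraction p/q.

Pairs whose geodesics pass through 3 — 7–9: 1/2; 7–8: 1/2; 9–4: 1/2; 9–1: 1/2; 9–0: 1/2; 9–2: 1/2; 9–6: 1/2; 8–4: 1/2; 8–1: 1/2; 8–0: 1/2; 8–2: 1/2; 8–6: 1/2.
All other pairs contribute 0.
Summing the contributions gives betweenness(3) = 6.

6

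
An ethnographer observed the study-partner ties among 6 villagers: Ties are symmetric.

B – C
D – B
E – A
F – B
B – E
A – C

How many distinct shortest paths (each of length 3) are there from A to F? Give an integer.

2

The shortest distance is 3. The length-3 paths are: A–C–B–F; A–E–B–F.
That gives 2 distinct shortest paths.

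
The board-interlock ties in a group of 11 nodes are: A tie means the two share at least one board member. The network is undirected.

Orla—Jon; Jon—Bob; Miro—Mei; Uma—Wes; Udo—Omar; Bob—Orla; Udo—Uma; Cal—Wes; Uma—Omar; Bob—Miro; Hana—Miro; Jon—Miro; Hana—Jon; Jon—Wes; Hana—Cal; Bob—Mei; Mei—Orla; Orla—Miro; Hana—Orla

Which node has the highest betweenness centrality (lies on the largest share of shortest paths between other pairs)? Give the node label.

Wes

Unnormalized betweenness of each node: Bob:5/3, Cal:2, Hana:17/4, Jon:113/6, Mei:0, Miro:13/4, Omar:0, Orla:13/4, Udo:0, Uma:16, Wes:87/4.
Wes has the largest value, 87/4, making it the main broker — the node through which the most shortest paths run.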